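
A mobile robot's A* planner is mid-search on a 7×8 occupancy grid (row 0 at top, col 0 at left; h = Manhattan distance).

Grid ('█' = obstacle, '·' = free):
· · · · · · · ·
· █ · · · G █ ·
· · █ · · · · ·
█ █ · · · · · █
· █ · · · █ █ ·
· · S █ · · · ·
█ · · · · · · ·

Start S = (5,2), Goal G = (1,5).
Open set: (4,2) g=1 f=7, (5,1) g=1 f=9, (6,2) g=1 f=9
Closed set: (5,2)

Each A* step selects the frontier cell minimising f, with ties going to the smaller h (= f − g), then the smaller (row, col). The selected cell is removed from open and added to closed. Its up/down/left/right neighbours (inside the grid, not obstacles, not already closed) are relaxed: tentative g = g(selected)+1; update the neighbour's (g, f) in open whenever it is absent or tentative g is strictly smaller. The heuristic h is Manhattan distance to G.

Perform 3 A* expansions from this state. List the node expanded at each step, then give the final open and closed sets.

step 1: expand (4,2) (f=7, h=6) → closed; open now [(3,2) g=2 f=7, (4,3) g=2 f=7, (5,1) g=1 f=9, (6,2) g=1 f=9]
step 2: expand (3,2) (f=7, h=5) → closed; open now [(3,3) g=3 f=7, (4,3) g=2 f=7, (5,1) g=1 f=9, (6,2) g=1 f=9]
step 3: expand (3,3) (f=7, h=4) → closed; open now [(2,3) g=4 f=7, (3,4) g=4 f=7, (4,3) g=2 f=7, (5,1) g=1 f=9, (6,2) g=1 f=9]

order=[(4,2) → (3,2) → (3,3)]; open=[(2,3) g=4 f=7, (3,4) g=4 f=7, (4,3) g=2 f=7, (5,1) g=1 f=9, (6,2) g=1 f=9]; closed=[(3,2), (3,3), (4,2), (5,2)]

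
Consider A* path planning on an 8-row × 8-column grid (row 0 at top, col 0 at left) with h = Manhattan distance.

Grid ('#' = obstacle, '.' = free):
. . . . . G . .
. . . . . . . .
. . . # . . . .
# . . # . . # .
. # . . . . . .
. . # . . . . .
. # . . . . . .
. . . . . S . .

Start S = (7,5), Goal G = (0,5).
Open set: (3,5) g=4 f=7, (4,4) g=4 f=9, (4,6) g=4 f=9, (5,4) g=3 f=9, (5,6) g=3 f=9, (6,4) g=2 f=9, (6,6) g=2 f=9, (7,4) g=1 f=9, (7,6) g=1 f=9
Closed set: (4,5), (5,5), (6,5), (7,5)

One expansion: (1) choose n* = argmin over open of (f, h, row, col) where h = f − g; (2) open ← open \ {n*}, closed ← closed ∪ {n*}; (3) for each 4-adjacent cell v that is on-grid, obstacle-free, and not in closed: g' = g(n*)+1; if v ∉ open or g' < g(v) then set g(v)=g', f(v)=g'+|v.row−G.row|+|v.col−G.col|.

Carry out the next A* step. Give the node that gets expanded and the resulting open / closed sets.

expanded=(3,5); open=[(2,5) g=5 f=7, (3,4) g=5 f=9, (4,4) g=4 f=9, (4,6) g=4 f=9, (5,4) g=3 f=9, (5,6) g=3 f=9, (6,4) g=2 f=9, (6,6) g=2 f=9, (7,4) g=1 f=9, (7,6) g=1 f=9]; closed=[(3,5), (4,5), (5,5), (6,5), (7,5)]

step 1: expand (3,5) (f=7, h=3) → closed; open now [(2,5) g=5 f=7, (3,4) g=5 f=9, (4,4) g=4 f=9, (4,6) g=4 f=9, (5,4) g=3 f=9, (5,6) g=3 f=9, (6,4) g=2 f=9, (6,6) g=2 f=9, (7,4) g=1 f=9, (7,6) g=1 f=9]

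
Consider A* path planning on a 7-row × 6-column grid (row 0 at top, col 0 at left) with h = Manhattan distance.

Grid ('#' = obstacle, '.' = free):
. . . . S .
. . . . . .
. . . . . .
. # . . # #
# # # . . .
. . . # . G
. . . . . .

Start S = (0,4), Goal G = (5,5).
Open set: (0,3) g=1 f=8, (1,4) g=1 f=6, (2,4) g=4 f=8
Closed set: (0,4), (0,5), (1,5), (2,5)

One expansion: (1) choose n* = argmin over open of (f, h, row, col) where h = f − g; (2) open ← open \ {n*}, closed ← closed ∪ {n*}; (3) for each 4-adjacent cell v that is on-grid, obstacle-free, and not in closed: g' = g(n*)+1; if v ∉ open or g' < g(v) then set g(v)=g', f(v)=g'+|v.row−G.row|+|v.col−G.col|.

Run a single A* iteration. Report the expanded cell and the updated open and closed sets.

expanded=(1,4); open=[(0,3) g=1 f=8, (1,3) g=2 f=8, (2,4) g=2 f=6]; closed=[(0,4), (0,5), (1,4), (1,5), (2,5)]

step 1: expand (1,4) (f=6, h=5) → closed; open now [(0,3) g=1 f=8, (1,3) g=2 f=8, (2,4) g=2 f=6]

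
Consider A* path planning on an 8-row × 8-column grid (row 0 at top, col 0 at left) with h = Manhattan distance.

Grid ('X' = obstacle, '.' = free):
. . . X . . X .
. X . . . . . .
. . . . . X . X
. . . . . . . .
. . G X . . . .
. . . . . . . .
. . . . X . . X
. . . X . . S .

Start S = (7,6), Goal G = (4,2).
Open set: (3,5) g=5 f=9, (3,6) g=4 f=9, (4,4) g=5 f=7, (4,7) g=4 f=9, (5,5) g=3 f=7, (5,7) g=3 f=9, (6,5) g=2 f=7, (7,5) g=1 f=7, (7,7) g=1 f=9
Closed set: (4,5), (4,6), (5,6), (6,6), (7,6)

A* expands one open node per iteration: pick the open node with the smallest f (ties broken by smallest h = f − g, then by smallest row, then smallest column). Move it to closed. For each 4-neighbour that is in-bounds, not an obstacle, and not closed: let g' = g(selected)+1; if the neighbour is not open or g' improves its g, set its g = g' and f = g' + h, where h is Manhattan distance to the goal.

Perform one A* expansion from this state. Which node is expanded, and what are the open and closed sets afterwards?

step 1: expand (4,4) (f=7, h=2) → closed; open now [(3,4) g=6 f=9, (3,5) g=5 f=9, (3,6) g=4 f=9, (4,7) g=4 f=9, (5,4) g=6 f=9, (5,5) g=3 f=7, (5,7) g=3 f=9, (6,5) g=2 f=7, (7,5) g=1 f=7, (7,7) g=1 f=9]

expanded=(4,4); open=[(3,4) g=6 f=9, (3,5) g=5 f=9, (3,6) g=4 f=9, (4,7) g=4 f=9, (5,4) g=6 f=9, (5,5) g=3 f=7, (5,7) g=3 f=9, (6,5) g=2 f=7, (7,5) g=1 f=7, (7,7) g=1 f=9]; closed=[(4,4), (4,5), (4,6), (5,6), (6,6), (7,6)]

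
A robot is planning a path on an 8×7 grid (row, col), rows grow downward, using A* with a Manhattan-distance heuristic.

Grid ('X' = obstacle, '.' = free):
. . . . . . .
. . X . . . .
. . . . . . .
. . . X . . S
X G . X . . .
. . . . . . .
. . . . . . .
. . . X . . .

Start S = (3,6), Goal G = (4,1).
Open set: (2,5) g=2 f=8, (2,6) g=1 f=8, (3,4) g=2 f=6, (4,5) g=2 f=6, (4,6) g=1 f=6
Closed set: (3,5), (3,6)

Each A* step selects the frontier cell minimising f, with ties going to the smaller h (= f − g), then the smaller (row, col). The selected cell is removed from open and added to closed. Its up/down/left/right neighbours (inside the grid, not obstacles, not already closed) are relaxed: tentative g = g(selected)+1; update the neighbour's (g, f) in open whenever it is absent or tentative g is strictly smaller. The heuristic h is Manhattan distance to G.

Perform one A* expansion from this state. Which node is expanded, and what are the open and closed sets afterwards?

step 1: expand (3,4) (f=6, h=4) → closed; open now [(2,4) g=3 f=8, (2,5) g=2 f=8, (2,6) g=1 f=8, (4,4) g=3 f=6, (4,5) g=2 f=6, (4,6) g=1 f=6]

expanded=(3,4); open=[(2,4) g=3 f=8, (2,5) g=2 f=8, (2,6) g=1 f=8, (4,4) g=3 f=6, (4,5) g=2 f=6, (4,6) g=1 f=6]; closed=[(3,4), (3,5), (3,6)]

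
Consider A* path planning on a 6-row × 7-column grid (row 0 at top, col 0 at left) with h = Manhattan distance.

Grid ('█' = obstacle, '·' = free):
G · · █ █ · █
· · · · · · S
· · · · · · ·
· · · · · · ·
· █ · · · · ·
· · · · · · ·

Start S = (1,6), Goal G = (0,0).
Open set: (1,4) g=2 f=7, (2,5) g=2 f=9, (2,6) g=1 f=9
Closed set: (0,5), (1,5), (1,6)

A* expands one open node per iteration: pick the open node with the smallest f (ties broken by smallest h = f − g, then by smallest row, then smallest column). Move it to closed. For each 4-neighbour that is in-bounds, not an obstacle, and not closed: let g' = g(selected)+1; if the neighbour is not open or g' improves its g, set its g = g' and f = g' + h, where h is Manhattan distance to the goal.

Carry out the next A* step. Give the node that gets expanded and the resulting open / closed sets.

expanded=(1,4); open=[(1,3) g=3 f=7, (2,4) g=3 f=9, (2,5) g=2 f=9, (2,6) g=1 f=9]; closed=[(0,5), (1,4), (1,5), (1,6)]

step 1: expand (1,4) (f=7, h=5) → closed; open now [(1,3) g=3 f=7, (2,4) g=3 f=9, (2,5) g=2 f=9, (2,6) g=1 f=9]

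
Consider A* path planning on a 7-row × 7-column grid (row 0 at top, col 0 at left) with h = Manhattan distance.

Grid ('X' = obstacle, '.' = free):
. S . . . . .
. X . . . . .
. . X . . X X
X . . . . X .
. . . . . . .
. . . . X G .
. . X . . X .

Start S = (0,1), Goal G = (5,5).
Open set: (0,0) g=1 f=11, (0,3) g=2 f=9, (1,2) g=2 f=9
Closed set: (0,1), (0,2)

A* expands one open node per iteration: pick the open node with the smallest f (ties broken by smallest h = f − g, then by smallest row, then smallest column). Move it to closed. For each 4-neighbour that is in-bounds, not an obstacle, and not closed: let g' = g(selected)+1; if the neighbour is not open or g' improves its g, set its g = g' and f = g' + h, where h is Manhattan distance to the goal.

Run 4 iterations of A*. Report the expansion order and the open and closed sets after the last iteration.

step 1: expand (0,3) (f=9, h=7) → closed; open now [(0,0) g=1 f=11, (0,4) g=3 f=9, (1,2) g=2 f=9, (1,3) g=3 f=9]
step 2: expand (0,4) (f=9, h=6) → closed; open now [(0,0) g=1 f=11, (0,5) g=4 f=9, (1,2) g=2 f=9, (1,3) g=3 f=9, (1,4) g=4 f=9]
step 3: expand (0,5) (f=9, h=5) → closed; open now [(0,0) g=1 f=11, (0,6) g=5 f=11, (1,2) g=2 f=9, (1,3) g=3 f=9, (1,4) g=4 f=9, (1,5) g=5 f=9]
step 4: expand (1,5) (f=9, h=4) → closed; open now [(0,0) g=1 f=11, (0,6) g=5 f=11, (1,2) g=2 f=9, (1,3) g=3 f=9, (1,4) g=4 f=9, (1,6) g=6 f=11]

order=[(0,3) → (0,4) → (0,5) → (1,5)]; open=[(0,0) g=1 f=11, (0,6) g=5 f=11, (1,2) g=2 f=9, (1,3) g=3 f=9, (1,4) g=4 f=9, (1,6) g=6 f=11]; closed=[(0,1), (0,2), (0,3), (0,4), (0,5), (1,5)]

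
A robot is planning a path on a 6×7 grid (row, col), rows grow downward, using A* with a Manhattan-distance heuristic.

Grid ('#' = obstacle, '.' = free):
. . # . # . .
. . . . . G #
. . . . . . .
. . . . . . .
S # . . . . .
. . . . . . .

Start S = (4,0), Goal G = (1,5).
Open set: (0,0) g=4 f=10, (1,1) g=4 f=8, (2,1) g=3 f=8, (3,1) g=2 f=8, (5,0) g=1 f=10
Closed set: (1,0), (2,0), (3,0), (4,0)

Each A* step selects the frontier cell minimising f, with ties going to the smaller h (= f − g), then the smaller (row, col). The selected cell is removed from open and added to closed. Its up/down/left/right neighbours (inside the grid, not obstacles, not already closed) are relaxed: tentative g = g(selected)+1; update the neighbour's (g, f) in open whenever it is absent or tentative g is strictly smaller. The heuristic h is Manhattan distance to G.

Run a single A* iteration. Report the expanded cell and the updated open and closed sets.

expanded=(1,1); open=[(0,0) g=4 f=10, (0,1) g=5 f=10, (1,2) g=5 f=8, (2,1) g=3 f=8, (3,1) g=2 f=8, (5,0) g=1 f=10]; closed=[(1,0), (1,1), (2,0), (3,0), (4,0)]

step 1: expand (1,1) (f=8, h=4) → closed; open now [(0,0) g=4 f=10, (0,1) g=5 f=10, (1,2) g=5 f=8, (2,1) g=3 f=8, (3,1) g=2 f=8, (5,0) g=1 f=10]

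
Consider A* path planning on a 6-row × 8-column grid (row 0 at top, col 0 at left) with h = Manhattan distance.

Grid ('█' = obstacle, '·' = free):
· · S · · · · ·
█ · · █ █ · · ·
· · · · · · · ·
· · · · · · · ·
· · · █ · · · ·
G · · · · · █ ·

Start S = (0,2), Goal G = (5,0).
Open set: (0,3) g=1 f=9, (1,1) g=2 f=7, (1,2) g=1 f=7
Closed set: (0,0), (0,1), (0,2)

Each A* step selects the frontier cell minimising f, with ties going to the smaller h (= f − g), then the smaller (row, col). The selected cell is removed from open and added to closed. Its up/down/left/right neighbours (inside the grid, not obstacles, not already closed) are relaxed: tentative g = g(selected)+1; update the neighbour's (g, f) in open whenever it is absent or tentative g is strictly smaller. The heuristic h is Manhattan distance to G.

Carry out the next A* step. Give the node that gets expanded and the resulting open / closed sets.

expanded=(1,1); open=[(0,3) g=1 f=9, (1,2) g=1 f=7, (2,1) g=3 f=7]; closed=[(0,0), (0,1), (0,2), (1,1)]

step 1: expand (1,1) (f=7, h=5) → closed; open now [(0,3) g=1 f=9, (1,2) g=1 f=7, (2,1) g=3 f=7]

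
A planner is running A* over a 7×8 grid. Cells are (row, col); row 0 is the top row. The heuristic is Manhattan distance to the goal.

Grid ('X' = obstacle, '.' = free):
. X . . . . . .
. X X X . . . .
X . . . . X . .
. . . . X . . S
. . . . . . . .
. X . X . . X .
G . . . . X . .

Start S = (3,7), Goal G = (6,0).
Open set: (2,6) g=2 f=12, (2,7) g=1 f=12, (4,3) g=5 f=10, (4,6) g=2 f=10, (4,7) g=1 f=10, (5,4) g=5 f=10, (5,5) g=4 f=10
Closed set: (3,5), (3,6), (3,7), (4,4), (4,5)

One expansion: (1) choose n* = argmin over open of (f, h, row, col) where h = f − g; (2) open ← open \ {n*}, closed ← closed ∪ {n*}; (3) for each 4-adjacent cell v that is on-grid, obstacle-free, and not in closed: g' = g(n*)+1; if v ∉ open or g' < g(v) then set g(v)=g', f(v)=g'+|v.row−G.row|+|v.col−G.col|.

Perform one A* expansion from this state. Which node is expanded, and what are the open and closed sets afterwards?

expanded=(4,3); open=[(2,6) g=2 f=12, (2,7) g=1 f=12, (3,3) g=6 f=12, (4,2) g=6 f=10, (4,6) g=2 f=10, (4,7) g=1 f=10, (5,4) g=5 f=10, (5,5) g=4 f=10]; closed=[(3,5), (3,6), (3,7), (4,3), (4,4), (4,5)]

step 1: expand (4,3) (f=10, h=5) → closed; open now [(2,6) g=2 f=12, (2,7) g=1 f=12, (3,3) g=6 f=12, (4,2) g=6 f=10, (4,6) g=2 f=10, (4,7) g=1 f=10, (5,4) g=5 f=10, (5,5) g=4 f=10]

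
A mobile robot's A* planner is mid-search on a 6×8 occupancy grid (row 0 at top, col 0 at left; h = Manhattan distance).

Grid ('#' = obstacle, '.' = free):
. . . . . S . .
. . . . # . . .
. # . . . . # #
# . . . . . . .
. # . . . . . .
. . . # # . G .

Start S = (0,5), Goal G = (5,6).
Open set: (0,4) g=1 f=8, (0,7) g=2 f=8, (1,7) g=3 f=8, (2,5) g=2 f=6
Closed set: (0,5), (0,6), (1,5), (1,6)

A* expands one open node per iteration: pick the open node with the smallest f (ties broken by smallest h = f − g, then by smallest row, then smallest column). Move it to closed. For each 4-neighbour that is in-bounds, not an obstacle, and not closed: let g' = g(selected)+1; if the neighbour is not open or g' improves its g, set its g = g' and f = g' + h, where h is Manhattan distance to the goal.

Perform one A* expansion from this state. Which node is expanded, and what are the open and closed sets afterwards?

expanded=(2,5); open=[(0,4) g=1 f=8, (0,7) g=2 f=8, (1,7) g=3 f=8, (2,4) g=3 f=8, (3,5) g=3 f=6]; closed=[(0,5), (0,6), (1,5), (1,6), (2,5)]

step 1: expand (2,5) (f=6, h=4) → closed; open now [(0,4) g=1 f=8, (0,7) g=2 f=8, (1,7) g=3 f=8, (2,4) g=3 f=8, (3,5) g=3 f=6]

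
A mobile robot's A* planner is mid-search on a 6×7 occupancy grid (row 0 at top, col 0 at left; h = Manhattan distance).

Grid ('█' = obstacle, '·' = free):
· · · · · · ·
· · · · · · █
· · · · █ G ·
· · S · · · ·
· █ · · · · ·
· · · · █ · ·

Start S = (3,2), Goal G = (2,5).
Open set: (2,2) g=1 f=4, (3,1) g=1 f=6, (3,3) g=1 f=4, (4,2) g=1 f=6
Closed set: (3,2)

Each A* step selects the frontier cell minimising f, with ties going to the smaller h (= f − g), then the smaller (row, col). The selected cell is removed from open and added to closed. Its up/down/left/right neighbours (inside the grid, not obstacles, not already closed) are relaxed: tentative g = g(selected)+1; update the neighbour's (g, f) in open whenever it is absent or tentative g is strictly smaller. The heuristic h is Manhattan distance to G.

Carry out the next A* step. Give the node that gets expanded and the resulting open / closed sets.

expanded=(2,2); open=[(1,2) g=2 f=6, (2,1) g=2 f=6, (2,3) g=2 f=4, (3,1) g=1 f=6, (3,3) g=1 f=4, (4,2) g=1 f=6]; closed=[(2,2), (3,2)]

step 1: expand (2,2) (f=4, h=3) → closed; open now [(1,2) g=2 f=6, (2,1) g=2 f=6, (2,3) g=2 f=4, (3,1) g=1 f=6, (3,3) g=1 f=4, (4,2) g=1 f=6]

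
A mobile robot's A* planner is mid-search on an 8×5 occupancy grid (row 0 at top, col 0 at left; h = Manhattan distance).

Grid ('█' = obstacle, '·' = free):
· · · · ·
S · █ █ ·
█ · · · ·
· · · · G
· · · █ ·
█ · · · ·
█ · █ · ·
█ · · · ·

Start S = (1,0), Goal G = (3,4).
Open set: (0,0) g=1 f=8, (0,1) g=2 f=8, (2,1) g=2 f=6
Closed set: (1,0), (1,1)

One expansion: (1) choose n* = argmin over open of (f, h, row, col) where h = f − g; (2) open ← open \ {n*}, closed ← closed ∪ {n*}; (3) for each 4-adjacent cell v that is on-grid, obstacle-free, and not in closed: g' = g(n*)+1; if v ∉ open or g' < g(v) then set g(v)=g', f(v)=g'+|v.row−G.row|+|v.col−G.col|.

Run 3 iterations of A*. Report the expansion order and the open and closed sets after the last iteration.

order=[(2,1) → (2,2) → (2,3)]; open=[(0,0) g=1 f=8, (0,1) g=2 f=8, (2,4) g=5 f=6, (3,1) g=3 f=6, (3,2) g=4 f=6, (3,3) g=5 f=6]; closed=[(1,0), (1,1), (2,1), (2,2), (2,3)]

step 1: expand (2,1) (f=6, h=4) → closed; open now [(0,0) g=1 f=8, (0,1) g=2 f=8, (2,2) g=3 f=6, (3,1) g=3 f=6]
step 2: expand (2,2) (f=6, h=3) → closed; open now [(0,0) g=1 f=8, (0,1) g=2 f=8, (2,3) g=4 f=6, (3,1) g=3 f=6, (3,2) g=4 f=6]
step 3: expand (2,3) (f=6, h=2) → closed; open now [(0,0) g=1 f=8, (0,1) g=2 f=8, (2,4) g=5 f=6, (3,1) g=3 f=6, (3,2) g=4 f=6, (3,3) g=5 f=6]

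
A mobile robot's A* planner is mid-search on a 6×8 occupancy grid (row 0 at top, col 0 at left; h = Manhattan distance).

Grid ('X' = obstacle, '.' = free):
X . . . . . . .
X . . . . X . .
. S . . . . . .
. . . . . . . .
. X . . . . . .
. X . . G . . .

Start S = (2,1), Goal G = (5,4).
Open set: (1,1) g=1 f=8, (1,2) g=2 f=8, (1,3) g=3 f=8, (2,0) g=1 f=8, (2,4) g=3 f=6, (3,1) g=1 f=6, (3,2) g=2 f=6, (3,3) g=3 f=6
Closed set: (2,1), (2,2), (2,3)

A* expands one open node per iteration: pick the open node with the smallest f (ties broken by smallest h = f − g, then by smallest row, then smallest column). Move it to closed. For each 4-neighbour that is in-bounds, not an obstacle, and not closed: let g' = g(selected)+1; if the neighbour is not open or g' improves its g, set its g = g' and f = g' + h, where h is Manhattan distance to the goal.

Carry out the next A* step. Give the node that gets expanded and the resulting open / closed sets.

step 1: expand (2,4) (f=6, h=3) → closed; open now [(1,1) g=1 f=8, (1,2) g=2 f=8, (1,3) g=3 f=8, (1,4) g=4 f=8, (2,0) g=1 f=8, (2,5) g=4 f=8, (3,1) g=1 f=6, (3,2) g=2 f=6, (3,3) g=3 f=6, (3,4) g=4 f=6]

expanded=(2,4); open=[(1,1) g=1 f=8, (1,2) g=2 f=8, (1,3) g=3 f=8, (1,4) g=4 f=8, (2,0) g=1 f=8, (2,5) g=4 f=8, (3,1) g=1 f=6, (3,2) g=2 f=6, (3,3) g=3 f=6, (3,4) g=4 f=6]; closed=[(2,1), (2,2), (2,3), (2,4)]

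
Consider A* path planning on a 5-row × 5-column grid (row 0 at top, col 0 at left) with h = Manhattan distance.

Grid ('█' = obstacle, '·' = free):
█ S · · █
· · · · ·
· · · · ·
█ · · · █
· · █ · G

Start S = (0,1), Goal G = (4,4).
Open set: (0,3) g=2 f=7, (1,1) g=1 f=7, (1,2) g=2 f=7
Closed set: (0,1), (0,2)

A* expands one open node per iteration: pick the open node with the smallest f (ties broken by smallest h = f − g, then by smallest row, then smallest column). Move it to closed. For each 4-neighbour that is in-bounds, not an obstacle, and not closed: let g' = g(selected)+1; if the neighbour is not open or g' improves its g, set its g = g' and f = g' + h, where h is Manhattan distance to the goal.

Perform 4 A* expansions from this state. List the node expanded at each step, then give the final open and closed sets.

step 1: expand (0,3) (f=7, h=5) → closed; open now [(1,1) g=1 f=7, (1,2) g=2 f=7, (1,3) g=3 f=7]
step 2: expand (1,3) (f=7, h=4) → closed; open now [(1,1) g=1 f=7, (1,2) g=2 f=7, (1,4) g=4 f=7, (2,3) g=4 f=7]
step 3: expand (1,4) (f=7, h=3) → closed; open now [(1,1) g=1 f=7, (1,2) g=2 f=7, (2,3) g=4 f=7, (2,4) g=5 f=7]
step 4: expand (2,4) (f=7, h=2) → closed; open now [(1,1) g=1 f=7, (1,2) g=2 f=7, (2,3) g=4 f=7]

order=[(0,3) → (1,3) → (1,4) → (2,4)]; open=[(1,1) g=1 f=7, (1,2) g=2 f=7, (2,3) g=4 f=7]; closed=[(0,1), (0,2), (0,3), (1,3), (1,4), (2,4)]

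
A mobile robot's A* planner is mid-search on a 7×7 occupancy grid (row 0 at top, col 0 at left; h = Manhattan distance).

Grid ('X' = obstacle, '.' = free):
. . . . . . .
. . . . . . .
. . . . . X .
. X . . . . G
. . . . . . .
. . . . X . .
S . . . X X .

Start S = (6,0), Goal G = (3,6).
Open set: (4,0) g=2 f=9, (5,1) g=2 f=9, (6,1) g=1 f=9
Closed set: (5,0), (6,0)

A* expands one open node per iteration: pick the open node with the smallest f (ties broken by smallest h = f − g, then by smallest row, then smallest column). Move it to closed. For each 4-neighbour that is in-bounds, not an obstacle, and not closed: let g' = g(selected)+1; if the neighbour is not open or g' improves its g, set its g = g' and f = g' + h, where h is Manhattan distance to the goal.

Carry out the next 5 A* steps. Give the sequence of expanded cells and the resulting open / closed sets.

order=[(4,0) → (3,0) → (4,1) → (4,2) → (3,2)]; open=[(2,0) g=4 f=11, (2,2) g=6 f=11, (3,3) g=6 f=9, (4,3) g=5 f=9, (5,1) g=2 f=9, (5,2) g=5 f=11, (6,1) g=1 f=9]; closed=[(3,0), (3,2), (4,0), (4,1), (4,2), (5,0), (6,0)]

step 1: expand (4,0) (f=9, h=7) → closed; open now [(3,0) g=3 f=9, (4,1) g=3 f=9, (5,1) g=2 f=9, (6,1) g=1 f=9]
step 2: expand (3,0) (f=9, h=6) → closed; open now [(2,0) g=4 f=11, (4,1) g=3 f=9, (5,1) g=2 f=9, (6,1) g=1 f=9]
step 3: expand (4,1) (f=9, h=6) → closed; open now [(2,0) g=4 f=11, (4,2) g=4 f=9, (5,1) g=2 f=9, (6,1) g=1 f=9]
step 4: expand (4,2) (f=9, h=5) → closed; open now [(2,0) g=4 f=11, (3,2) g=5 f=9, (4,3) g=5 f=9, (5,1) g=2 f=9, (5,2) g=5 f=11, (6,1) g=1 f=9]
step 5: expand (3,2) (f=9, h=4) → closed; open now [(2,0) g=4 f=11, (2,2) g=6 f=11, (3,3) g=6 f=9, (4,3) g=5 f=9, (5,1) g=2 f=9, (5,2) g=5 f=11, (6,1) g=1 f=9]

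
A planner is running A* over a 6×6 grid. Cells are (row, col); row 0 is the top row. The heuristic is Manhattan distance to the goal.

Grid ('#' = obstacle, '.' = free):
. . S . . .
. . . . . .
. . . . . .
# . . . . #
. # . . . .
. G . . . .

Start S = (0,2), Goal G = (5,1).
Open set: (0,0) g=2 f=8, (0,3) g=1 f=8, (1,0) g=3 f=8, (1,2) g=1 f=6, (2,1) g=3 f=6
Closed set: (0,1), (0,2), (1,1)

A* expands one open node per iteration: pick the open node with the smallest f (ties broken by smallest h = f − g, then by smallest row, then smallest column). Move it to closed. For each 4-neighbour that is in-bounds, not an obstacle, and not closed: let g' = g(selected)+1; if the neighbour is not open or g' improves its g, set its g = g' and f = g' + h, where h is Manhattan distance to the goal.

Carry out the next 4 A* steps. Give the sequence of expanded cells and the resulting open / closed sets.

step 1: expand (2,1) (f=6, h=3) → closed; open now [(0,0) g=2 f=8, (0,3) g=1 f=8, (1,0) g=3 f=8, (1,2) g=1 f=6, (2,0) g=4 f=8, (2,2) g=4 f=8, (3,1) g=4 f=6]
step 2: expand (3,1) (f=6, h=2) → closed; open now [(0,0) g=2 f=8, (0,3) g=1 f=8, (1,0) g=3 f=8, (1,2) g=1 f=6, (2,0) g=4 f=8, (2,2) g=4 f=8, (3,2) g=5 f=8]
step 3: expand (1,2) (f=6, h=5) → closed; open now [(0,0) g=2 f=8, (0,3) g=1 f=8, (1,0) g=3 f=8, (1,3) g=2 f=8, (2,0) g=4 f=8, (2,2) g=2 f=6, (3,2) g=5 f=8]
step 4: expand (2,2) (f=6, h=4) → closed; open now [(0,0) g=2 f=8, (0,3) g=1 f=8, (1,0) g=3 f=8, (1,3) g=2 f=8, (2,0) g=4 f=8, (2,3) g=3 f=8, (3,2) g=3 f=6]

order=[(2,1) → (3,1) → (1,2) → (2,2)]; open=[(0,0) g=2 f=8, (0,3) g=1 f=8, (1,0) g=3 f=8, (1,3) g=2 f=8, (2,0) g=4 f=8, (2,3) g=3 f=8, (3,2) g=3 f=6]; closed=[(0,1), (0,2), (1,1), (1,2), (2,1), (2,2), (3,1)]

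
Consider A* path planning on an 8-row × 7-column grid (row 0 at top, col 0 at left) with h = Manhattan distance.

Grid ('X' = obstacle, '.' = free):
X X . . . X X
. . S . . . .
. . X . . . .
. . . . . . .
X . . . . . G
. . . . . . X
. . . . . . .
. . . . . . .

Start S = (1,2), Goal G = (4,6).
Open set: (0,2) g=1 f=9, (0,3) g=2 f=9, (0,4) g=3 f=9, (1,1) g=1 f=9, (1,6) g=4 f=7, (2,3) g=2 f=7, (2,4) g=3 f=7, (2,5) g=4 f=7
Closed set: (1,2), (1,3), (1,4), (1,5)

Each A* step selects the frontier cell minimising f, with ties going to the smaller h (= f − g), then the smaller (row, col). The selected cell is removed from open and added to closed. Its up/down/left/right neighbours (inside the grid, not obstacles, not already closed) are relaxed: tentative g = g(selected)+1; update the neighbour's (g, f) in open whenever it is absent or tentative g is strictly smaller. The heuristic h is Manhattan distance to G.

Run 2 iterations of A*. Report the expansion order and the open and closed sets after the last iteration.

step 1: expand (1,6) (f=7, h=3) → closed; open now [(0,2) g=1 f=9, (0,3) g=2 f=9, (0,4) g=3 f=9, (1,1) g=1 f=9, (2,3) g=2 f=7, (2,4) g=3 f=7, (2,5) g=4 f=7, (2,6) g=5 f=7]
step 2: expand (2,6) (f=7, h=2) → closed; open now [(0,2) g=1 f=9, (0,3) g=2 f=9, (0,4) g=3 f=9, (1,1) g=1 f=9, (2,3) g=2 f=7, (2,4) g=3 f=7, (2,5) g=4 f=7, (3,6) g=6 f=7]

order=[(1,6) → (2,6)]; open=[(0,2) g=1 f=9, (0,3) g=2 f=9, (0,4) g=3 f=9, (1,1) g=1 f=9, (2,3) g=2 f=7, (2,4) g=3 f=7, (2,5) g=4 f=7, (3,6) g=6 f=7]; closed=[(1,2), (1,3), (1,4), (1,5), (1,6), (2,6)]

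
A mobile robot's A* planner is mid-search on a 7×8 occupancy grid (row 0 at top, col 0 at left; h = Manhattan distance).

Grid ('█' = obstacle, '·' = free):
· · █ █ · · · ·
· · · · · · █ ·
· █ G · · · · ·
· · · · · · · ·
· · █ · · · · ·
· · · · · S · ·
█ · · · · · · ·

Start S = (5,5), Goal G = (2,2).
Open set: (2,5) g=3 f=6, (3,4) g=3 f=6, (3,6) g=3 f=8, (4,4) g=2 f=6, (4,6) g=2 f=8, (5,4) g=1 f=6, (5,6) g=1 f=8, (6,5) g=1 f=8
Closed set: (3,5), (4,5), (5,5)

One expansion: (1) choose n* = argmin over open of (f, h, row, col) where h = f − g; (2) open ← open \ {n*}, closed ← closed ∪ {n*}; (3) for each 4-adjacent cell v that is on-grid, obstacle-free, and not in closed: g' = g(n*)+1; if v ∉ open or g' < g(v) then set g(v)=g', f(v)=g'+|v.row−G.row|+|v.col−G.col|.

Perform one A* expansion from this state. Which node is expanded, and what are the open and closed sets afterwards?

expanded=(2,5); open=[(1,5) g=4 f=8, (2,4) g=4 f=6, (2,6) g=4 f=8, (3,4) g=3 f=6, (3,6) g=3 f=8, (4,4) g=2 f=6, (4,6) g=2 f=8, (5,4) g=1 f=6, (5,6) g=1 f=8, (6,5) g=1 f=8]; closed=[(2,5), (3,5), (4,5), (5,5)]

step 1: expand (2,5) (f=6, h=3) → closed; open now [(1,5) g=4 f=8, (2,4) g=4 f=6, (2,6) g=4 f=8, (3,4) g=3 f=6, (3,6) g=3 f=8, (4,4) g=2 f=6, (4,6) g=2 f=8, (5,4) g=1 f=6, (5,6) g=1 f=8, (6,5) g=1 f=8]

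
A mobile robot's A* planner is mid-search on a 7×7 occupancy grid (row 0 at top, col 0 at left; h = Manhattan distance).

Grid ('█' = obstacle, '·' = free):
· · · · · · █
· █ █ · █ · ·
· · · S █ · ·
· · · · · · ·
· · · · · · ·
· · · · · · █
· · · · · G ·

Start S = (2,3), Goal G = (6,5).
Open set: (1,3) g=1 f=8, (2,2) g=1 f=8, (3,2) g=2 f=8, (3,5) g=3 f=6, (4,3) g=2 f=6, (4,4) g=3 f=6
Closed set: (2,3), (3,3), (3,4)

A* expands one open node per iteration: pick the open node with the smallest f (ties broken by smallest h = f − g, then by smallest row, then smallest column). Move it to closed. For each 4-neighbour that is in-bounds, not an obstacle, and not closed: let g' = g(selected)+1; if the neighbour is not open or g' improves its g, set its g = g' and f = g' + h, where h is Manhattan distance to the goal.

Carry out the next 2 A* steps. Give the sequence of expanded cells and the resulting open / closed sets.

step 1: expand (3,5) (f=6, h=3) → closed; open now [(1,3) g=1 f=8, (2,2) g=1 f=8, (2,5) g=4 f=8, (3,2) g=2 f=8, (3,6) g=4 f=8, (4,3) g=2 f=6, (4,4) g=3 f=6, (4,5) g=4 f=6]
step 2: expand (4,5) (f=6, h=2) → closed; open now [(1,3) g=1 f=8, (2,2) g=1 f=8, (2,5) g=4 f=8, (3,2) g=2 f=8, (3,6) g=4 f=8, (4,3) g=2 f=6, (4,4) g=3 f=6, (4,6) g=5 f=8, (5,5) g=5 f=6]

order=[(3,5) → (4,5)]; open=[(1,3) g=1 f=8, (2,2) g=1 f=8, (2,5) g=4 f=8, (3,2) g=2 f=8, (3,6) g=4 f=8, (4,3) g=2 f=6, (4,4) g=3 f=6, (4,6) g=5 f=8, (5,5) g=5 f=6]; closed=[(2,3), (3,3), (3,4), (3,5), (4,5)]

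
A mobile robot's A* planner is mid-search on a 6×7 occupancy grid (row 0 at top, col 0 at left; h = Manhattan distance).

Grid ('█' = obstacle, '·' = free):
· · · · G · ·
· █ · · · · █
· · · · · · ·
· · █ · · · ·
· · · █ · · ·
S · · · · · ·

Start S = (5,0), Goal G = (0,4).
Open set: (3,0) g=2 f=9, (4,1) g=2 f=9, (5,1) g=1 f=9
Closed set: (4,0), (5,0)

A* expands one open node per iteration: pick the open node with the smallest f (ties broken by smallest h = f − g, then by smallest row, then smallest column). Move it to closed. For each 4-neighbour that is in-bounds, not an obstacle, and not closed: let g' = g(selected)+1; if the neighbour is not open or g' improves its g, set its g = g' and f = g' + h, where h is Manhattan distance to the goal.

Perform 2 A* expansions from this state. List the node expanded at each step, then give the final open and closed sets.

order=[(3,0) → (2,0)]; open=[(1,0) g=4 f=9, (2,1) g=4 f=9, (3,1) g=3 f=9, (4,1) g=2 f=9, (5,1) g=1 f=9]; closed=[(2,0), (3,0), (4,0), (5,0)]

step 1: expand (3,0) (f=9, h=7) → closed; open now [(2,0) g=3 f=9, (3,1) g=3 f=9, (4,1) g=2 f=9, (5,1) g=1 f=9]
step 2: expand (2,0) (f=9, h=6) → closed; open now [(1,0) g=4 f=9, (2,1) g=4 f=9, (3,1) g=3 f=9, (4,1) g=2 f=9, (5,1) g=1 f=9]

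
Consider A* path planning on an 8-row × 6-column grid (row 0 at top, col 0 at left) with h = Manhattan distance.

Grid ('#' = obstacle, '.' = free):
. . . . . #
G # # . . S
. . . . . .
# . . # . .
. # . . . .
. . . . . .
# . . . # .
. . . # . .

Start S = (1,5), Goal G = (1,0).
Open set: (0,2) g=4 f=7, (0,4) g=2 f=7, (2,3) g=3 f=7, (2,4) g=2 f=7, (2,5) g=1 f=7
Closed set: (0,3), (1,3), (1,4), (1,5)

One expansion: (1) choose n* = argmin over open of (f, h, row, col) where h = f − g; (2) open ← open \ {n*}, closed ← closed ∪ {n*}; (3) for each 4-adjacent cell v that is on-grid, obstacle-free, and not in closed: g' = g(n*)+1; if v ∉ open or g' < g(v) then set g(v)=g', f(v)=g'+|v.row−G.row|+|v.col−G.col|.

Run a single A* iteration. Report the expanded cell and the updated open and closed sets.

step 1: expand (0,2) (f=7, h=3) → closed; open now [(0,1) g=5 f=7, (0,4) g=2 f=7, (2,3) g=3 f=7, (2,4) g=2 f=7, (2,5) g=1 f=7]

expanded=(0,2); open=[(0,1) g=5 f=7, (0,4) g=2 f=7, (2,3) g=3 f=7, (2,4) g=2 f=7, (2,5) g=1 f=7]; closed=[(0,2), (0,3), (1,3), (1,4), (1,5)]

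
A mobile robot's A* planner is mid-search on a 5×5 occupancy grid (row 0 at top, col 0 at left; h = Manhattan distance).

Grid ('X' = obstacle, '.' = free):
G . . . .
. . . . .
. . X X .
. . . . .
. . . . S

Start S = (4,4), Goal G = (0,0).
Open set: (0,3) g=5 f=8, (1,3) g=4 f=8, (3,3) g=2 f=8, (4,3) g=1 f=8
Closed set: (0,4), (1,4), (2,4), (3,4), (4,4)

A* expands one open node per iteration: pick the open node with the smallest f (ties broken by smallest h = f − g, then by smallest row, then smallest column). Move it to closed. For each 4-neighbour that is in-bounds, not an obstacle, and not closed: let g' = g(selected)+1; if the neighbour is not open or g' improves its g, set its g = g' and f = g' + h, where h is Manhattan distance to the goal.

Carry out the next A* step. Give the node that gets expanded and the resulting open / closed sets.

expanded=(0,3); open=[(0,2) g=6 f=8, (1,3) g=4 f=8, (3,3) g=2 f=8, (4,3) g=1 f=8]; closed=[(0,3), (0,4), (1,4), (2,4), (3,4), (4,4)]

step 1: expand (0,3) (f=8, h=3) → closed; open now [(0,2) g=6 f=8, (1,3) g=4 f=8, (3,3) g=2 f=8, (4,3) g=1 f=8]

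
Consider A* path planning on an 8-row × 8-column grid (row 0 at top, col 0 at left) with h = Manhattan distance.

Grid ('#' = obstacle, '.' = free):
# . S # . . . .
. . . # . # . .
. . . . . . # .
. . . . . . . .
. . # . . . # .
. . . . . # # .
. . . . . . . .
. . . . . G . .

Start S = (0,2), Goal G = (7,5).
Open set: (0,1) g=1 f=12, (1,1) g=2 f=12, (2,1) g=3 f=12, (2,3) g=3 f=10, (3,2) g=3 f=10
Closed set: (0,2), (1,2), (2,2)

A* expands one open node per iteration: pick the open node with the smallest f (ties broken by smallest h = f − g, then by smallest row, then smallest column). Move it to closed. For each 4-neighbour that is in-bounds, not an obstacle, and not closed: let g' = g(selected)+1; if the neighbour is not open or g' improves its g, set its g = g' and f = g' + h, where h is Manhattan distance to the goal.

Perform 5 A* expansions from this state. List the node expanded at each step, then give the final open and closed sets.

order=[(2,3) → (2,4) → (2,5) → (3,5) → (4,5)]; open=[(0,1) g=1 f=12, (1,1) g=2 f=12, (1,4) g=5 f=12, (2,1) g=3 f=12, (3,2) g=3 f=10, (3,3) g=4 f=10, (3,4) g=5 f=10, (3,6) g=7 f=12, (4,4) g=8 f=12]; closed=[(0,2), (1,2), (2,2), (2,3), (2,4), (2,5), (3,5), (4,5)]

step 1: expand (2,3) (f=10, h=7) → closed; open now [(0,1) g=1 f=12, (1,1) g=2 f=12, (2,1) g=3 f=12, (2,4) g=4 f=10, (3,2) g=3 f=10, (3,3) g=4 f=10]
step 2: expand (2,4) (f=10, h=6) → closed; open now [(0,1) g=1 f=12, (1,1) g=2 f=12, (1,4) g=5 f=12, (2,1) g=3 f=12, (2,5) g=5 f=10, (3,2) g=3 f=10, (3,3) g=4 f=10, (3,4) g=5 f=10]
step 3: expand (2,5) (f=10, h=5) → closed; open now [(0,1) g=1 f=12, (1,1) g=2 f=12, (1,4) g=5 f=12, (2,1) g=3 f=12, (3,2) g=3 f=10, (3,3) g=4 f=10, (3,4) g=5 f=10, (3,5) g=6 f=10]
step 4: expand (3,5) (f=10, h=4) → closed; open now [(0,1) g=1 f=12, (1,1) g=2 f=12, (1,4) g=5 f=12, (2,1) g=3 f=12, (3,2) g=3 f=10, (3,3) g=4 f=10, (3,4) g=5 f=10, (3,6) g=7 f=12, (4,5) g=7 f=10]
step 5: expand (4,5) (f=10, h=3) → closed; open now [(0,1) g=1 f=12, (1,1) g=2 f=12, (1,4) g=5 f=12, (2,1) g=3 f=12, (3,2) g=3 f=10, (3,3) g=4 f=10, (3,4) g=5 f=10, (3,6) g=7 f=12, (4,4) g=8 f=12]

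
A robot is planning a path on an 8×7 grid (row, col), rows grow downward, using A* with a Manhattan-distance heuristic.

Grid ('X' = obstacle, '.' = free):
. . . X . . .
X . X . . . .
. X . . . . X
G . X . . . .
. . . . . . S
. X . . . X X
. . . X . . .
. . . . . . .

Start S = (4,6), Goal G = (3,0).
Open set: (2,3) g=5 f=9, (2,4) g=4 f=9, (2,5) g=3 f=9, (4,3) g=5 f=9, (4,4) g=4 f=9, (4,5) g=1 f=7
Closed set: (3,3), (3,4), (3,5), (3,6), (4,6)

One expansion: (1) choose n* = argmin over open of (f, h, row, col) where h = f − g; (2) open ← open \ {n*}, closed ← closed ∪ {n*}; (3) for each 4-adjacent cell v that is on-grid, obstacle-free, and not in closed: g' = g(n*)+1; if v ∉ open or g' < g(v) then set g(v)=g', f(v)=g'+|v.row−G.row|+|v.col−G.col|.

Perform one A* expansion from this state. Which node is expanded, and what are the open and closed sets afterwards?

step 1: expand (4,5) (f=7, h=6) → closed; open now [(2,3) g=5 f=9, (2,4) g=4 f=9, (2,5) g=3 f=9, (4,3) g=5 f=9, (4,4) g=2 f=7]

expanded=(4,5); open=[(2,3) g=5 f=9, (2,4) g=4 f=9, (2,5) g=3 f=9, (4,3) g=5 f=9, (4,4) g=2 f=7]; closed=[(3,3), (3,4), (3,5), (3,6), (4,5), (4,6)]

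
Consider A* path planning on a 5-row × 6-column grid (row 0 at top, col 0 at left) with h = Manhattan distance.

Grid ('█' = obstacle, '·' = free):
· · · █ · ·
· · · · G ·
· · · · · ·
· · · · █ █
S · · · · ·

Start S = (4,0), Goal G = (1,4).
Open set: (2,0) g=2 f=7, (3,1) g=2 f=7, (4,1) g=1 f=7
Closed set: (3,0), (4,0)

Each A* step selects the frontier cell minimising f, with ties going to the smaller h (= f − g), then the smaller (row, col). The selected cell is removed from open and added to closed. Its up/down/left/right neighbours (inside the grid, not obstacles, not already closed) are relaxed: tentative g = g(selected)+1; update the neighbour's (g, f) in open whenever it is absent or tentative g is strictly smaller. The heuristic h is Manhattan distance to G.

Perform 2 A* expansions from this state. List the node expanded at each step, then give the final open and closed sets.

step 1: expand (2,0) (f=7, h=5) → closed; open now [(1,0) g=3 f=7, (2,1) g=3 f=7, (3,1) g=2 f=7, (4,1) g=1 f=7]
step 2: expand (1,0) (f=7, h=4) → closed; open now [(0,0) g=4 f=9, (1,1) g=4 f=7, (2,1) g=3 f=7, (3,1) g=2 f=7, (4,1) g=1 f=7]

order=[(2,0) → (1,0)]; open=[(0,0) g=4 f=9, (1,1) g=4 f=7, (2,1) g=3 f=7, (3,1) g=2 f=7, (4,1) g=1 f=7]; closed=[(1,0), (2,0), (3,0), (4,0)]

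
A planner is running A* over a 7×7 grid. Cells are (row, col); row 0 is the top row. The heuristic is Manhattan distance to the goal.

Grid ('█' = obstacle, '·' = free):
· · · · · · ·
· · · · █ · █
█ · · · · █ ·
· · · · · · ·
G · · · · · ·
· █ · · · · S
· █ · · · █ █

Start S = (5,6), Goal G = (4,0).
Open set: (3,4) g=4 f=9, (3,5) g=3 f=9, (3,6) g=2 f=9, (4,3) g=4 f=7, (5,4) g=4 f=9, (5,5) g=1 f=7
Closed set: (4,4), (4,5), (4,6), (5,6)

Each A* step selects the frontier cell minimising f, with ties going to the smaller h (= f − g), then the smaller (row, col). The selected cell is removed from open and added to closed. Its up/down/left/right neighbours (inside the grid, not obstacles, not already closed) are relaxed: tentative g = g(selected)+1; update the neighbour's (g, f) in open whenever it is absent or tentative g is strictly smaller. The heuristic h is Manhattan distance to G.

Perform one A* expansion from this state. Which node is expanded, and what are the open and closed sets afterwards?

step 1: expand (4,3) (f=7, h=3) → closed; open now [(3,3) g=5 f=9, (3,4) g=4 f=9, (3,5) g=3 f=9, (3,6) g=2 f=9, (4,2) g=5 f=7, (5,3) g=5 f=9, (5,4) g=4 f=9, (5,5) g=1 f=7]

expanded=(4,3); open=[(3,3) g=5 f=9, (3,4) g=4 f=9, (3,5) g=3 f=9, (3,6) g=2 f=9, (4,2) g=5 f=7, (5,3) g=5 f=9, (5,4) g=4 f=9, (5,5) g=1 f=7]; closed=[(4,3), (4,4), (4,5), (4,6), (5,6)]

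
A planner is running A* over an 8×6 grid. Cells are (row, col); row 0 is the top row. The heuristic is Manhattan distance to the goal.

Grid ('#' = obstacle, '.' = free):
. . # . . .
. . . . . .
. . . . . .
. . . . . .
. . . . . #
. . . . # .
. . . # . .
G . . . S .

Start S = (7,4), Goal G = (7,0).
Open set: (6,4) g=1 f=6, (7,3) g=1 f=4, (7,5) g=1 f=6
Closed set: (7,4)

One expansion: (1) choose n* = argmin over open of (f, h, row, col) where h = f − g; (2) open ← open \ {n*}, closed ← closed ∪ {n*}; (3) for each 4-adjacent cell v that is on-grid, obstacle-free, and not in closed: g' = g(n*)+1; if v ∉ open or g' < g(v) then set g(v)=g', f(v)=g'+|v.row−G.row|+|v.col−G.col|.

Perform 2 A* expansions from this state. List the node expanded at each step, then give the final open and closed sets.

step 1: expand (7,3) (f=4, h=3) → closed; open now [(6,4) g=1 f=6, (7,2) g=2 f=4, (7,5) g=1 f=6]
step 2: expand (7,2) (f=4, h=2) → closed; open now [(6,2) g=3 f=6, (6,4) g=1 f=6, (7,1) g=3 f=4, (7,5) g=1 f=6]

order=[(7,3) → (7,2)]; open=[(6,2) g=3 f=6, (6,4) g=1 f=6, (7,1) g=3 f=4, (7,5) g=1 f=6]; closed=[(7,2), (7,3), (7,4)]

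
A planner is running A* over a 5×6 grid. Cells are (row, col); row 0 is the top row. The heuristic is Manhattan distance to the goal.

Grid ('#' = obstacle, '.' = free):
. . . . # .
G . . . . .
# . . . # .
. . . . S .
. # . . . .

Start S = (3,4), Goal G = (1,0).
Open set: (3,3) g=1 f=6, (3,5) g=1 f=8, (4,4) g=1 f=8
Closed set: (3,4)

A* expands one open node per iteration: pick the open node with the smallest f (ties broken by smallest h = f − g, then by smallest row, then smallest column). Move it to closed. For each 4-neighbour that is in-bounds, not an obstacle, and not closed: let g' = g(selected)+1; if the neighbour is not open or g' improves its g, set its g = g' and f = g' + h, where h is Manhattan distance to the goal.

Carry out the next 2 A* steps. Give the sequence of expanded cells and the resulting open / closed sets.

order=[(3,3) → (2,3)]; open=[(1,3) g=3 f=6, (2,2) g=3 f=6, (3,2) g=2 f=6, (3,5) g=1 f=8, (4,3) g=2 f=8, (4,4) g=1 f=8]; closed=[(2,3), (3,3), (3,4)]

step 1: expand (3,3) (f=6, h=5) → closed; open now [(2,3) g=2 f=6, (3,2) g=2 f=6, (3,5) g=1 f=8, (4,3) g=2 f=8, (4,4) g=1 f=8]
step 2: expand (2,3) (f=6, h=4) → closed; open now [(1,3) g=3 f=6, (2,2) g=3 f=6, (3,2) g=2 f=6, (3,5) g=1 f=8, (4,3) g=2 f=8, (4,4) g=1 f=8]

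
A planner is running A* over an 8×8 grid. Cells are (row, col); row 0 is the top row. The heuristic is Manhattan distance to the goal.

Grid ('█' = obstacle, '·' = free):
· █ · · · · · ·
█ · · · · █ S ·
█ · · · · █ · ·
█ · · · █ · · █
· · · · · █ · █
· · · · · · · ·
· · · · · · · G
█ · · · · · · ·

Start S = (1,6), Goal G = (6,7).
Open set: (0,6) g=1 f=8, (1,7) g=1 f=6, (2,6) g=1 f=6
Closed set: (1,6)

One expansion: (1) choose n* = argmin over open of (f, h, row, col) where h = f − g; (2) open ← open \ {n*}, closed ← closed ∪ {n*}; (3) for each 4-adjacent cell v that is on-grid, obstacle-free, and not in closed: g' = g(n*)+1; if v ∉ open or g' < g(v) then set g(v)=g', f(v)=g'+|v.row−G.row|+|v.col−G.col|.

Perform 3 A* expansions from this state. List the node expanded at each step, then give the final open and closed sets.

step 1: expand (1,7) (f=6, h=5) → closed; open now [(0,6) g=1 f=8, (0,7) g=2 f=8, (2,6) g=1 f=6, (2,7) g=2 f=6]
step 2: expand (2,7) (f=6, h=4) → closed; open now [(0,6) g=1 f=8, (0,7) g=2 f=8, (2,6) g=1 f=6]
step 3: expand (2,6) (f=6, h=5) → closed; open now [(0,6) g=1 f=8, (0,7) g=2 f=8, (3,6) g=2 f=6]

order=[(1,7) → (2,7) → (2,6)]; open=[(0,6) g=1 f=8, (0,7) g=2 f=8, (3,6) g=2 f=6]; closed=[(1,6), (1,7), (2,6), (2,7)]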